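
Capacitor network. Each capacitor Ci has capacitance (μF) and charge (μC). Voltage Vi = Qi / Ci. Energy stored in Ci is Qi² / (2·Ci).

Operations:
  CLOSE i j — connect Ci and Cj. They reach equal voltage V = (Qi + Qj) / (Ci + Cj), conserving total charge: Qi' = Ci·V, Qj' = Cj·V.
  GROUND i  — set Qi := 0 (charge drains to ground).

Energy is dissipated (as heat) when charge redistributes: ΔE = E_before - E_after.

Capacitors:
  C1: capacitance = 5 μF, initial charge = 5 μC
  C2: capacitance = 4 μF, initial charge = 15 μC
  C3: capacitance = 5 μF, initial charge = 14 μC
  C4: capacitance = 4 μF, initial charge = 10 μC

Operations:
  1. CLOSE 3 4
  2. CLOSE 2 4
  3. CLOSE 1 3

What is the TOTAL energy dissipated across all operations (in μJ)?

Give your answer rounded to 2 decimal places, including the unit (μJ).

Answer: 4.75 μJ

Derivation:
Initial: C1(5μF, Q=5μC, V=1.00V), C2(4μF, Q=15μC, V=3.75V), C3(5μF, Q=14μC, V=2.80V), C4(4μF, Q=10μC, V=2.50V)
Op 1: CLOSE 3-4: Q_total=24.00, C_total=9.00, V=2.67; Q3=13.33, Q4=10.67; dissipated=0.100
Op 2: CLOSE 2-4: Q_total=25.67, C_total=8.00, V=3.21; Q2=12.83, Q4=12.83; dissipated=1.174
Op 3: CLOSE 1-3: Q_total=18.33, C_total=10.00, V=1.83; Q1=9.17, Q3=9.17; dissipated=3.472
Total dissipated: 4.746 μJ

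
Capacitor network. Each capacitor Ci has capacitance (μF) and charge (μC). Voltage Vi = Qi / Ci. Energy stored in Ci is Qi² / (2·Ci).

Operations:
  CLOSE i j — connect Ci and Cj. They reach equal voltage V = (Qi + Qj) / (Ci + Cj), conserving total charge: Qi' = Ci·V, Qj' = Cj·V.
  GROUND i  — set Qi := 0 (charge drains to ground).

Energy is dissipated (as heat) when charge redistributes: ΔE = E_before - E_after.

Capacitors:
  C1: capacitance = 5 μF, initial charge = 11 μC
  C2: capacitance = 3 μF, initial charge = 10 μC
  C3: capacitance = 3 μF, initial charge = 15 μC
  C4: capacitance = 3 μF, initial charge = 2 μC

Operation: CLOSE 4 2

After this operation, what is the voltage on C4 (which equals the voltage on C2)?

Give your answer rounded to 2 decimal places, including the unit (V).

Initial: C1(5μF, Q=11μC, V=2.20V), C2(3μF, Q=10μC, V=3.33V), C3(3μF, Q=15μC, V=5.00V), C4(3μF, Q=2μC, V=0.67V)
Op 1: CLOSE 4-2: Q_total=12.00, C_total=6.00, V=2.00; Q4=6.00, Q2=6.00; dissipated=5.333

Answer: 2.00 V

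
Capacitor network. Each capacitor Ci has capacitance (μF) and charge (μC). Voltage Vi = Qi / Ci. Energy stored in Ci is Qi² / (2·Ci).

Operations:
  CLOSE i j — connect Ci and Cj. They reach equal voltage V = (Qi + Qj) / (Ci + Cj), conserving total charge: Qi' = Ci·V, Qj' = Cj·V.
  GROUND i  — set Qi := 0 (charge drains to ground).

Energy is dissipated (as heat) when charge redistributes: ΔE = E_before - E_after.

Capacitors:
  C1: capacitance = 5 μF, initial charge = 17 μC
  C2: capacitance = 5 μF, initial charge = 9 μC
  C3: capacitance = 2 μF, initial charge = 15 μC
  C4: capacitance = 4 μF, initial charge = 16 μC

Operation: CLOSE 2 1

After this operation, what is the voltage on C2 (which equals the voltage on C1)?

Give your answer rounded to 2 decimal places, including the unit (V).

Answer: 2.60 V

Derivation:
Initial: C1(5μF, Q=17μC, V=3.40V), C2(5μF, Q=9μC, V=1.80V), C3(2μF, Q=15μC, V=7.50V), C4(4μF, Q=16μC, V=4.00V)
Op 1: CLOSE 2-1: Q_total=26.00, C_total=10.00, V=2.60; Q2=13.00, Q1=13.00; dissipated=3.200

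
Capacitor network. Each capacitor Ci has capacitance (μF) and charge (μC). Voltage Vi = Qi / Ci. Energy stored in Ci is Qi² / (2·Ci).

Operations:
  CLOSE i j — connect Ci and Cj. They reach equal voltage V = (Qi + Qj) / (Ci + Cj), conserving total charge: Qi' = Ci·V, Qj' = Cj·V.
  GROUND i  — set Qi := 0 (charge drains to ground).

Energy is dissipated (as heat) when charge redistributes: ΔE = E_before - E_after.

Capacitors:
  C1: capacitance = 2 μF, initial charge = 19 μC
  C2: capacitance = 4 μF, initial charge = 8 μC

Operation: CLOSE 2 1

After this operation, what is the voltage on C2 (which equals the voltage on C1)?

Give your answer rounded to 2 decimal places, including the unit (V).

Initial: C1(2μF, Q=19μC, V=9.50V), C2(4μF, Q=8μC, V=2.00V)
Op 1: CLOSE 2-1: Q_total=27.00, C_total=6.00, V=4.50; Q2=18.00, Q1=9.00; dissipated=37.500

Answer: 4.50 V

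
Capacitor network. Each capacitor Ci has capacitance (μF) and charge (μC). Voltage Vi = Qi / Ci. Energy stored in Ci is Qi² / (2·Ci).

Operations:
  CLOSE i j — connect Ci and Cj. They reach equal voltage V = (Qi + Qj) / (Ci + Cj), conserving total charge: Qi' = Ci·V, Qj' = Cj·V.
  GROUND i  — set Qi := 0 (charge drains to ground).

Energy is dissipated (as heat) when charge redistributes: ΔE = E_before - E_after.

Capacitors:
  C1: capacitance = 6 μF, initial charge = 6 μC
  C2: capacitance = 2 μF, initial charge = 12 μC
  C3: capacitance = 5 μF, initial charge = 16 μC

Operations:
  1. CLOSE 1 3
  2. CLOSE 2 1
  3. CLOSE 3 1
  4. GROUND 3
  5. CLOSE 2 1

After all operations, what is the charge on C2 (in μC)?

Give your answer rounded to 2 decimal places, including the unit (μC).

Answer: 5.32 μC

Derivation:
Initial: C1(6μF, Q=6μC, V=1.00V), C2(2μF, Q=12μC, V=6.00V), C3(5μF, Q=16μC, V=3.20V)
Op 1: CLOSE 1-3: Q_total=22.00, C_total=11.00, V=2.00; Q1=12.00, Q3=10.00; dissipated=6.600
Op 2: CLOSE 2-1: Q_total=24.00, C_total=8.00, V=3.00; Q2=6.00, Q1=18.00; dissipated=12.000
Op 3: CLOSE 3-1: Q_total=28.00, C_total=11.00, V=2.55; Q3=12.73, Q1=15.27; dissipated=1.364
Op 4: GROUND 3: Q3=0; energy lost=16.198
Op 5: CLOSE 2-1: Q_total=21.27, C_total=8.00, V=2.66; Q2=5.32, Q1=15.95; dissipated=0.155
Final charges: Q1=15.95, Q2=5.32, Q3=0.00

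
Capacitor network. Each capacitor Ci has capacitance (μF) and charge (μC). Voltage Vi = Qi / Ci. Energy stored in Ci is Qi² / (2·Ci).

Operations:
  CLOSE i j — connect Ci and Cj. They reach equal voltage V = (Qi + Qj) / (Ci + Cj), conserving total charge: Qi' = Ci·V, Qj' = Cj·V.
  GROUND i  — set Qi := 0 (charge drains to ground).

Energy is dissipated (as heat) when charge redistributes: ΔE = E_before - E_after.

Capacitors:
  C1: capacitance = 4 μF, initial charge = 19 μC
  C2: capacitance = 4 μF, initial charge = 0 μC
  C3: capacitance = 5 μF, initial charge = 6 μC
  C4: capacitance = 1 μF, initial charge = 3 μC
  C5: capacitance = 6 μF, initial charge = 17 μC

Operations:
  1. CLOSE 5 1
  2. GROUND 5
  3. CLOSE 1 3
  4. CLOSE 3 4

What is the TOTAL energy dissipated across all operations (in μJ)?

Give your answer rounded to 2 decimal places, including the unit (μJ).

Initial: C1(4μF, Q=19μC, V=4.75V), C2(4μF, Q=0μC, V=0.00V), C3(5μF, Q=6μC, V=1.20V), C4(1μF, Q=3μC, V=3.00V), C5(6μF, Q=17μC, V=2.83V)
Op 1: CLOSE 5-1: Q_total=36.00, C_total=10.00, V=3.60; Q5=21.60, Q1=14.40; dissipated=4.408
Op 2: GROUND 5: Q5=0; energy lost=38.880
Op 3: CLOSE 1-3: Q_total=20.40, C_total=9.00, V=2.27; Q1=9.07, Q3=11.33; dissipated=6.400
Op 4: CLOSE 3-4: Q_total=14.33, C_total=6.00, V=2.39; Q3=11.94, Q4=2.39; dissipated=0.224
Total dissipated: 49.912 μJ

Answer: 49.91 μJ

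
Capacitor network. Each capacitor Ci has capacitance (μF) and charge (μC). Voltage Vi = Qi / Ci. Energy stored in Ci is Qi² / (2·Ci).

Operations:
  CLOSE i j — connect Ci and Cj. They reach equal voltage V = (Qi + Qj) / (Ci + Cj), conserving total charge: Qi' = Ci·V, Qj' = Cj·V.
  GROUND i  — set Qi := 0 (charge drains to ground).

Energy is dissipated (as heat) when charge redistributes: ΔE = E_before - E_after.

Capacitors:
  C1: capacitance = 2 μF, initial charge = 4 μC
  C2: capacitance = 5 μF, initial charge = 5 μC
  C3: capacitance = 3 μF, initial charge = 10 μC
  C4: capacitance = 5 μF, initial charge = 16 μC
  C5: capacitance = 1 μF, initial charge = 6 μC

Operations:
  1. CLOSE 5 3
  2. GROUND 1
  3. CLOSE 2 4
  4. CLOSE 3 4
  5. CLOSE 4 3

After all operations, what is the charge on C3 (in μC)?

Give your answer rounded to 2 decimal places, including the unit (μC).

Answer: 8.44 μC

Derivation:
Initial: C1(2μF, Q=4μC, V=2.00V), C2(5μF, Q=5μC, V=1.00V), C3(3μF, Q=10μC, V=3.33V), C4(5μF, Q=16μC, V=3.20V), C5(1μF, Q=6μC, V=6.00V)
Op 1: CLOSE 5-3: Q_total=16.00, C_total=4.00, V=4.00; Q5=4.00, Q3=12.00; dissipated=2.667
Op 2: GROUND 1: Q1=0; energy lost=4.000
Op 3: CLOSE 2-4: Q_total=21.00, C_total=10.00, V=2.10; Q2=10.50, Q4=10.50; dissipated=6.050
Op 4: CLOSE 3-4: Q_total=22.50, C_total=8.00, V=2.81; Q3=8.44, Q4=14.06; dissipated=3.384
Op 5: CLOSE 4-3: Q_total=22.50, C_total=8.00, V=2.81; Q4=14.06, Q3=8.44; dissipated=0.000
Final charges: Q1=0.00, Q2=10.50, Q3=8.44, Q4=14.06, Q5=4.00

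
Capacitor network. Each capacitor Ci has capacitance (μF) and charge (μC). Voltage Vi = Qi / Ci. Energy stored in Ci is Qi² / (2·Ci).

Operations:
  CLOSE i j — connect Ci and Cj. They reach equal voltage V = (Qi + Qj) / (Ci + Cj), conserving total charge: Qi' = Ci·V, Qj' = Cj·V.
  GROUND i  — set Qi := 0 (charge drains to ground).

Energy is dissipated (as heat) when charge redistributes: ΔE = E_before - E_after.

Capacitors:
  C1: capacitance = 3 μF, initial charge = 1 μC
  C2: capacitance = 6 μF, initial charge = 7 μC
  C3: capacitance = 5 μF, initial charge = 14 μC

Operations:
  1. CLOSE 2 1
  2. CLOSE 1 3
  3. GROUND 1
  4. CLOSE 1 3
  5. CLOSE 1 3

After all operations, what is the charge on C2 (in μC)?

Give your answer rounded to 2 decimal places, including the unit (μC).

Initial: C1(3μF, Q=1μC, V=0.33V), C2(6μF, Q=7μC, V=1.17V), C3(5μF, Q=14μC, V=2.80V)
Op 1: CLOSE 2-1: Q_total=8.00, C_total=9.00, V=0.89; Q2=5.33, Q1=2.67; dissipated=0.694
Op 2: CLOSE 1-3: Q_total=16.67, C_total=8.00, V=2.08; Q1=6.25, Q3=10.42; dissipated=3.424
Op 3: GROUND 1: Q1=0; energy lost=6.510
Op 4: CLOSE 1-3: Q_total=10.42, C_total=8.00, V=1.30; Q1=3.91, Q3=6.51; dissipated=4.069
Op 5: CLOSE 1-3: Q_total=10.42, C_total=8.00, V=1.30; Q1=3.91, Q3=6.51; dissipated=0.000
Final charges: Q1=3.91, Q2=5.33, Q3=6.51

Answer: 5.33 μC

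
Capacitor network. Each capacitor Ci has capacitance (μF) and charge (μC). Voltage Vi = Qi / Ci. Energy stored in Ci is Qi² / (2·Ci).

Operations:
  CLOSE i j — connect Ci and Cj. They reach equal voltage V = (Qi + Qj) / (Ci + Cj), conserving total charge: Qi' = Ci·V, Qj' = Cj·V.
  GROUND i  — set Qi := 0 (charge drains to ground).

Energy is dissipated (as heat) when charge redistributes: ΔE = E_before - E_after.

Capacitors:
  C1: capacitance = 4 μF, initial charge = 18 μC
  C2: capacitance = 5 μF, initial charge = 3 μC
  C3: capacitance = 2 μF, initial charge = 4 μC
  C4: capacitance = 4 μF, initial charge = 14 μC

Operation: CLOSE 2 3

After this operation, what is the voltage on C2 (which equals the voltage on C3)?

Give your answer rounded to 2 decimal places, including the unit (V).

Initial: C1(4μF, Q=18μC, V=4.50V), C2(5μF, Q=3μC, V=0.60V), C3(2μF, Q=4μC, V=2.00V), C4(4μF, Q=14μC, V=3.50V)
Op 1: CLOSE 2-3: Q_total=7.00, C_total=7.00, V=1.00; Q2=5.00, Q3=2.00; dissipated=1.400

Answer: 1.00 V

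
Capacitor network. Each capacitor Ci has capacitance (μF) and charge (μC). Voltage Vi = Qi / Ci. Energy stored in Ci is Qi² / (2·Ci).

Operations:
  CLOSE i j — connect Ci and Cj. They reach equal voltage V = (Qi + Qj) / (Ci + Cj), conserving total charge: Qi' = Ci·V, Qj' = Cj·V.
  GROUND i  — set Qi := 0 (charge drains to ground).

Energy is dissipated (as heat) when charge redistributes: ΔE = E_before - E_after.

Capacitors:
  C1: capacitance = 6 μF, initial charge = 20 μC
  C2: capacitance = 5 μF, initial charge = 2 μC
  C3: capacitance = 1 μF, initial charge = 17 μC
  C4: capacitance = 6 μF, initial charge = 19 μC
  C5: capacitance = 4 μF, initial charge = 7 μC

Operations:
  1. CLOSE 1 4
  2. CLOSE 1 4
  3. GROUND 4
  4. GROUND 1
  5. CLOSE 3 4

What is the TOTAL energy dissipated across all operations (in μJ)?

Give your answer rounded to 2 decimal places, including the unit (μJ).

Answer: 187.27 μJ

Derivation:
Initial: C1(6μF, Q=20μC, V=3.33V), C2(5μF, Q=2μC, V=0.40V), C3(1μF, Q=17μC, V=17.00V), C4(6μF, Q=19μC, V=3.17V), C5(4μF, Q=7μC, V=1.75V)
Op 1: CLOSE 1-4: Q_total=39.00, C_total=12.00, V=3.25; Q1=19.50, Q4=19.50; dissipated=0.042
Op 2: CLOSE 1-4: Q_total=39.00, C_total=12.00, V=3.25; Q1=19.50, Q4=19.50; dissipated=0.000
Op 3: GROUND 4: Q4=0; energy lost=31.688
Op 4: GROUND 1: Q1=0; energy lost=31.688
Op 5: CLOSE 3-4: Q_total=17.00, C_total=7.00, V=2.43; Q3=2.43, Q4=14.57; dissipated=123.857
Total dissipated: 187.274 μJ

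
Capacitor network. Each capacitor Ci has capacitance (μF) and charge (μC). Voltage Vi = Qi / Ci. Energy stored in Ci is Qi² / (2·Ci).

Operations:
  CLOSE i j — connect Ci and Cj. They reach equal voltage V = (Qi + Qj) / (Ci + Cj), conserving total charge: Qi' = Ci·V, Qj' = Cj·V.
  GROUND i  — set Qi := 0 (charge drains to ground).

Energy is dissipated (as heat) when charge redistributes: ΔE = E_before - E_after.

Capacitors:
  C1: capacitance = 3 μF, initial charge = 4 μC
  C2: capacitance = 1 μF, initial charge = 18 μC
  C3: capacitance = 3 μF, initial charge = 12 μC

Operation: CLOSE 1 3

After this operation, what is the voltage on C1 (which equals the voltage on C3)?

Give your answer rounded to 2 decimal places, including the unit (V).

Initial: C1(3μF, Q=4μC, V=1.33V), C2(1μF, Q=18μC, V=18.00V), C3(3μF, Q=12μC, V=4.00V)
Op 1: CLOSE 1-3: Q_total=16.00, C_total=6.00, V=2.67; Q1=8.00, Q3=8.00; dissipated=5.333

Answer: 2.67 V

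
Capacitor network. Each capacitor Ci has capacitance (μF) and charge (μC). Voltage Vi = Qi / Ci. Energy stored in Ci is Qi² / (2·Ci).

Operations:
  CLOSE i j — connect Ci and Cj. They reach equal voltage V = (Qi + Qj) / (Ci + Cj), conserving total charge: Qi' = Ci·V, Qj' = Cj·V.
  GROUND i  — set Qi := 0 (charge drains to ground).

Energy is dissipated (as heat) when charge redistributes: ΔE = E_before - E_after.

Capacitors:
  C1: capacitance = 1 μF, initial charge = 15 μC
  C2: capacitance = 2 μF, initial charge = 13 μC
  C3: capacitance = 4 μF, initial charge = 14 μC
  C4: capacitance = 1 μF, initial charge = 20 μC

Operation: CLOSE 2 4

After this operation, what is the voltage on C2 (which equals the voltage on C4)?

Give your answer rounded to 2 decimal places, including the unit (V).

Initial: C1(1μF, Q=15μC, V=15.00V), C2(2μF, Q=13μC, V=6.50V), C3(4μF, Q=14μC, V=3.50V), C4(1μF, Q=20μC, V=20.00V)
Op 1: CLOSE 2-4: Q_total=33.00, C_total=3.00, V=11.00; Q2=22.00, Q4=11.00; dissipated=60.750

Answer: 11.00 V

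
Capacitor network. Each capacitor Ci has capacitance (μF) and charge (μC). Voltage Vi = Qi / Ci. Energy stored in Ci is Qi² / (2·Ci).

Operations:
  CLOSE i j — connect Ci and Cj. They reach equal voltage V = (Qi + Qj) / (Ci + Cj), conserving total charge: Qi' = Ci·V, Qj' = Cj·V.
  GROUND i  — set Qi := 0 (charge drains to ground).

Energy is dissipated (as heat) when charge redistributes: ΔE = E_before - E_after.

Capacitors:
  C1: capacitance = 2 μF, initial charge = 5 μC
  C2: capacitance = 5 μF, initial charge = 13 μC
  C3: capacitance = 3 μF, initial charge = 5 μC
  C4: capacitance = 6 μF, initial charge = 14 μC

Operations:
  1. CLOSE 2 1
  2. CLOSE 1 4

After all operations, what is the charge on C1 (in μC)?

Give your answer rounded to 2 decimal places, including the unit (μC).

Answer: 4.79 μC

Derivation:
Initial: C1(2μF, Q=5μC, V=2.50V), C2(5μF, Q=13μC, V=2.60V), C3(3μF, Q=5μC, V=1.67V), C4(6μF, Q=14μC, V=2.33V)
Op 1: CLOSE 2-1: Q_total=18.00, C_total=7.00, V=2.57; Q2=12.86, Q1=5.14; dissipated=0.007
Op 2: CLOSE 1-4: Q_total=19.14, C_total=8.00, V=2.39; Q1=4.79, Q4=14.36; dissipated=0.043
Final charges: Q1=4.79, Q2=12.86, Q3=5.00, Q4=14.36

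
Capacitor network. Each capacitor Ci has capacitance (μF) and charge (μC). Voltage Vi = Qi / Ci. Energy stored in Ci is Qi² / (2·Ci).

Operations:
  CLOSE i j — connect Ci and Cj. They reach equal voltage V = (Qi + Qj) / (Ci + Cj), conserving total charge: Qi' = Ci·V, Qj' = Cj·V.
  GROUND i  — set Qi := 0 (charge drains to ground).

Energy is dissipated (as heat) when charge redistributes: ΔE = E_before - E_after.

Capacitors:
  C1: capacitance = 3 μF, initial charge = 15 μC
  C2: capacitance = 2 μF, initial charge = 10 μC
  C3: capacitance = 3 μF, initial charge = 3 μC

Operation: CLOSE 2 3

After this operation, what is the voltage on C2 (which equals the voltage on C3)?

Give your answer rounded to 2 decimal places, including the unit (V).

Answer: 2.60 V

Derivation:
Initial: C1(3μF, Q=15μC, V=5.00V), C2(2μF, Q=10μC, V=5.00V), C3(3μF, Q=3μC, V=1.00V)
Op 1: CLOSE 2-3: Q_total=13.00, C_total=5.00, V=2.60; Q2=5.20, Q3=7.80; dissipated=9.600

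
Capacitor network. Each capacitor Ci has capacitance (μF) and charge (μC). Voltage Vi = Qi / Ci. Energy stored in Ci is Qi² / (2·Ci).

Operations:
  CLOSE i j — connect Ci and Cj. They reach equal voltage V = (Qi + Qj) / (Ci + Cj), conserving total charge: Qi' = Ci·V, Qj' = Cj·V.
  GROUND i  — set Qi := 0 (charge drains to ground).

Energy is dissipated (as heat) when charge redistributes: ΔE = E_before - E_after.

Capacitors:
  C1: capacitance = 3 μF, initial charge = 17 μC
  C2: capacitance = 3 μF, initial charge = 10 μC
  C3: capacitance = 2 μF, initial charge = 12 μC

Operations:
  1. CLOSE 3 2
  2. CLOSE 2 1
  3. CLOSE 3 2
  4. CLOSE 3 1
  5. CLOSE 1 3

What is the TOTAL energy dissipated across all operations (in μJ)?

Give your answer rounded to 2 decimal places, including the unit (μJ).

Answer: 5.75 μJ

Derivation:
Initial: C1(3μF, Q=17μC, V=5.67V), C2(3μF, Q=10μC, V=3.33V), C3(2μF, Q=12μC, V=6.00V)
Op 1: CLOSE 3-2: Q_total=22.00, C_total=5.00, V=4.40; Q3=8.80, Q2=13.20; dissipated=4.267
Op 2: CLOSE 2-1: Q_total=30.20, C_total=6.00, V=5.03; Q2=15.10, Q1=15.10; dissipated=1.203
Op 3: CLOSE 3-2: Q_total=23.90, C_total=5.00, V=4.78; Q3=9.56, Q2=14.34; dissipated=0.241
Op 4: CLOSE 3-1: Q_total=24.66, C_total=5.00, V=4.93; Q3=9.86, Q1=14.80; dissipated=0.039
Op 5: CLOSE 1-3: Q_total=24.66, C_total=5.00, V=4.93; Q1=14.80, Q3=9.86; dissipated=0.000
Total dissipated: 5.749 μJ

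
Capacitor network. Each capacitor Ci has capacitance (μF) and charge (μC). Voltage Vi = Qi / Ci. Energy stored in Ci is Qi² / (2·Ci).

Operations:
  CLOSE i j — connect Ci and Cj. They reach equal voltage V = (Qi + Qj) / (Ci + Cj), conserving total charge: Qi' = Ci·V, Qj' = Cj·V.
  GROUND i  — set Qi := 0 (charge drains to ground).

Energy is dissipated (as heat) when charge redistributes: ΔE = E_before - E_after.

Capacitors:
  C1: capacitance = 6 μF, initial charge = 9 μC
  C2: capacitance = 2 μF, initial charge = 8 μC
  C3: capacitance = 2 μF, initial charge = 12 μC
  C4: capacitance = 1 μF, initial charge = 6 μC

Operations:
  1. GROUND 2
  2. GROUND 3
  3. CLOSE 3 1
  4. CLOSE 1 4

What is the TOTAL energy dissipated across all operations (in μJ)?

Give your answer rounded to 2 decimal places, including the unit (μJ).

Answer: 63.87 μJ

Derivation:
Initial: C1(6μF, Q=9μC, V=1.50V), C2(2μF, Q=8μC, V=4.00V), C3(2μF, Q=12μC, V=6.00V), C4(1μF, Q=6μC, V=6.00V)
Op 1: GROUND 2: Q2=0; energy lost=16.000
Op 2: GROUND 3: Q3=0; energy lost=36.000
Op 3: CLOSE 3-1: Q_total=9.00, C_total=8.00, V=1.12; Q3=2.25, Q1=6.75; dissipated=1.688
Op 4: CLOSE 1-4: Q_total=12.75, C_total=7.00, V=1.82; Q1=10.93, Q4=1.82; dissipated=10.185
Total dissipated: 63.873 μJ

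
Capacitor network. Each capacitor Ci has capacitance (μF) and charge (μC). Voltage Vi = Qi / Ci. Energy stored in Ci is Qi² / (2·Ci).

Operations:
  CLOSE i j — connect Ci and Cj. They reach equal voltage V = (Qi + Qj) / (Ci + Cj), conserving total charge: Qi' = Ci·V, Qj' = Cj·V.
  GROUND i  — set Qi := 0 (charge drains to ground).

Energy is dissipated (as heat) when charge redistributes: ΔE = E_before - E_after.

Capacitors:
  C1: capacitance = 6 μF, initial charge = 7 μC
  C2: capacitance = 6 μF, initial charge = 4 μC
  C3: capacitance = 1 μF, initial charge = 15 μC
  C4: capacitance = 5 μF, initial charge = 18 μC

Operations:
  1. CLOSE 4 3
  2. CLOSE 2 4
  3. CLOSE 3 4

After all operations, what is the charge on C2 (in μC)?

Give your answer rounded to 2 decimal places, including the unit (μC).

Initial: C1(6μF, Q=7μC, V=1.17V), C2(6μF, Q=4μC, V=0.67V), C3(1μF, Q=15μC, V=15.00V), C4(5μF, Q=18μC, V=3.60V)
Op 1: CLOSE 4-3: Q_total=33.00, C_total=6.00, V=5.50; Q4=27.50, Q3=5.50; dissipated=54.150
Op 2: CLOSE 2-4: Q_total=31.50, C_total=11.00, V=2.86; Q2=17.18, Q4=14.32; dissipated=31.856
Op 3: CLOSE 3-4: Q_total=19.82, C_total=6.00, V=3.30; Q3=3.30, Q4=16.52; dissipated=2.896
Final charges: Q1=7.00, Q2=17.18, Q3=3.30, Q4=16.52

Answer: 17.18 μC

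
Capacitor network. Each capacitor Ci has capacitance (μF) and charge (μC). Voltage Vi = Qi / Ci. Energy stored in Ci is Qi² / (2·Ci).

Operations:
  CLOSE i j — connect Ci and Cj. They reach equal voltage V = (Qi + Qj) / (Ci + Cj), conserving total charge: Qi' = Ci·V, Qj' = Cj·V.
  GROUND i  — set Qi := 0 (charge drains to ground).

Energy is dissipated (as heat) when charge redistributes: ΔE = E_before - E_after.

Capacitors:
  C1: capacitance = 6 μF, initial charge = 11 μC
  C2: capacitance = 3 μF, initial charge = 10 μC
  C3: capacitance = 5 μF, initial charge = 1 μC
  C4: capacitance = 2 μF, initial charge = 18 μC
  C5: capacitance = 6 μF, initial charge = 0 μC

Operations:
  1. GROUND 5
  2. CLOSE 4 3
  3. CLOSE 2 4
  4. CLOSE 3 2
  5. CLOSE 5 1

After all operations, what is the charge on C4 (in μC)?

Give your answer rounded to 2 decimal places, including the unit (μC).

Initial: C1(6μF, Q=11μC, V=1.83V), C2(3μF, Q=10μC, V=3.33V), C3(5μF, Q=1μC, V=0.20V), C4(2μF, Q=18μC, V=9.00V), C5(6μF, Q=0μC, V=0.00V)
Op 1: GROUND 5: Q5=0; energy lost=0.000
Op 2: CLOSE 4-3: Q_total=19.00, C_total=7.00, V=2.71; Q4=5.43, Q3=13.57; dissipated=55.314
Op 3: CLOSE 2-4: Q_total=15.43, C_total=5.00, V=3.09; Q2=9.26, Q4=6.17; dissipated=0.230
Op 4: CLOSE 3-2: Q_total=22.83, C_total=8.00, V=2.85; Q3=14.27, Q2=8.56; dissipated=0.129
Op 5: CLOSE 5-1: Q_total=11.00, C_total=12.00, V=0.92; Q5=5.50, Q1=5.50; dissipated=5.042
Final charges: Q1=5.50, Q2=8.56, Q3=14.27, Q4=6.17, Q5=5.50

Answer: 6.17 μC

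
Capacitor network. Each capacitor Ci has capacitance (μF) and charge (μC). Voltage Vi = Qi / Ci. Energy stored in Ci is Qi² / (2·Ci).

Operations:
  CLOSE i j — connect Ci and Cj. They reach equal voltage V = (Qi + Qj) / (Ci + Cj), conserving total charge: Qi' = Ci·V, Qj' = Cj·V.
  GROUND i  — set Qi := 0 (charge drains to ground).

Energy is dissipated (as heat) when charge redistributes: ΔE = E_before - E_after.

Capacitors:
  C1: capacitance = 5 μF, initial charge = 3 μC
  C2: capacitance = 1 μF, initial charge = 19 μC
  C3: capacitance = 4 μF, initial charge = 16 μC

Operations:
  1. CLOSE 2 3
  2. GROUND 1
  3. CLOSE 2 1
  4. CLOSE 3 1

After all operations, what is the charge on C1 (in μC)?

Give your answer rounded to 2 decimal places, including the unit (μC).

Initial: C1(5μF, Q=3μC, V=0.60V), C2(1μF, Q=19μC, V=19.00V), C3(4μF, Q=16μC, V=4.00V)
Op 1: CLOSE 2-3: Q_total=35.00, C_total=5.00, V=7.00; Q2=7.00, Q3=28.00; dissipated=90.000
Op 2: GROUND 1: Q1=0; energy lost=0.900
Op 3: CLOSE 2-1: Q_total=7.00, C_total=6.00, V=1.17; Q2=1.17, Q1=5.83; dissipated=20.417
Op 4: CLOSE 3-1: Q_total=33.83, C_total=9.00, V=3.76; Q3=15.04, Q1=18.80; dissipated=37.809
Final charges: Q1=18.80, Q2=1.17, Q3=15.04

Answer: 18.80 μC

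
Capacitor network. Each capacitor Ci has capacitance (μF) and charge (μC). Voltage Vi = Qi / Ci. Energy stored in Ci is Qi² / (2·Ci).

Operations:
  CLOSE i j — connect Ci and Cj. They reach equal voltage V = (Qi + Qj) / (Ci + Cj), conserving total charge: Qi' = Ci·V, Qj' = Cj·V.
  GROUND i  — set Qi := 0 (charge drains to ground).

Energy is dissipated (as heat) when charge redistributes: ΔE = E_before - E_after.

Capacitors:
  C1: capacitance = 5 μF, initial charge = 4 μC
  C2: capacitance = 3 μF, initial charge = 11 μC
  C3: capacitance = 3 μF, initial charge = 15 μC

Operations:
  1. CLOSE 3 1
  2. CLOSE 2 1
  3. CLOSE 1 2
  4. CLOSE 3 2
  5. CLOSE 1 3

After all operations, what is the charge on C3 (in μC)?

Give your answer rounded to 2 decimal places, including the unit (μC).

Initial: C1(5μF, Q=4μC, V=0.80V), C2(3μF, Q=11μC, V=3.67V), C3(3μF, Q=15μC, V=5.00V)
Op 1: CLOSE 3-1: Q_total=19.00, C_total=8.00, V=2.38; Q3=7.12, Q1=11.88; dissipated=16.538
Op 2: CLOSE 2-1: Q_total=22.88, C_total=8.00, V=2.86; Q2=8.58, Q1=14.30; dissipated=1.564
Op 3: CLOSE 1-2: Q_total=22.88, C_total=8.00, V=2.86; Q1=14.30, Q2=8.58; dissipated=0.000
Op 4: CLOSE 3-2: Q_total=15.70, C_total=6.00, V=2.62; Q3=7.85, Q2=7.85; dissipated=0.176
Op 5: CLOSE 1-3: Q_total=22.15, C_total=8.00, V=2.77; Q1=13.84, Q3=8.31; dissipated=0.055
Final charges: Q1=13.84, Q2=7.85, Q3=8.31

Answer: 8.31 μC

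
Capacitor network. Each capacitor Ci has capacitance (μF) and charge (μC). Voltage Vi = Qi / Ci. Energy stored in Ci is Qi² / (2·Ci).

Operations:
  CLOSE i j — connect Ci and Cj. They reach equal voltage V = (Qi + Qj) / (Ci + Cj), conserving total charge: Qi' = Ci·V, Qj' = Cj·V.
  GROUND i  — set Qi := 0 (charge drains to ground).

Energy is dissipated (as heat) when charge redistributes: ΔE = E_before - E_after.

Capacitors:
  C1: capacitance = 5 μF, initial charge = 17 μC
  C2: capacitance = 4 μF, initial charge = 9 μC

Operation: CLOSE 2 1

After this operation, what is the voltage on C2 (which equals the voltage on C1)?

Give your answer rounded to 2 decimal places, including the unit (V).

Answer: 2.89 V

Derivation:
Initial: C1(5μF, Q=17μC, V=3.40V), C2(4μF, Q=9μC, V=2.25V)
Op 1: CLOSE 2-1: Q_total=26.00, C_total=9.00, V=2.89; Q2=11.56, Q1=14.44; dissipated=1.469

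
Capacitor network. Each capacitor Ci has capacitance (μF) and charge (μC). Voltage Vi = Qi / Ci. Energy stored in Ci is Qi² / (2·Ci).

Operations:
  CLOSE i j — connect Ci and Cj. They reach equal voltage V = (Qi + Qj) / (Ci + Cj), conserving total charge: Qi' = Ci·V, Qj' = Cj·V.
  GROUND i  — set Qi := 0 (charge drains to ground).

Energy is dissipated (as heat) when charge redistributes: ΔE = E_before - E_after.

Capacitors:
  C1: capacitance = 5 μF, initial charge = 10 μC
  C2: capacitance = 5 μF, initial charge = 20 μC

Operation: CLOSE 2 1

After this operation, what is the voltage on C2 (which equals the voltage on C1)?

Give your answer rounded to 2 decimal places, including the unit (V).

Answer: 3.00 V

Derivation:
Initial: C1(5μF, Q=10μC, V=2.00V), C2(5μF, Q=20μC, V=4.00V)
Op 1: CLOSE 2-1: Q_total=30.00, C_total=10.00, V=3.00; Q2=15.00, Q1=15.00; dissipated=5.000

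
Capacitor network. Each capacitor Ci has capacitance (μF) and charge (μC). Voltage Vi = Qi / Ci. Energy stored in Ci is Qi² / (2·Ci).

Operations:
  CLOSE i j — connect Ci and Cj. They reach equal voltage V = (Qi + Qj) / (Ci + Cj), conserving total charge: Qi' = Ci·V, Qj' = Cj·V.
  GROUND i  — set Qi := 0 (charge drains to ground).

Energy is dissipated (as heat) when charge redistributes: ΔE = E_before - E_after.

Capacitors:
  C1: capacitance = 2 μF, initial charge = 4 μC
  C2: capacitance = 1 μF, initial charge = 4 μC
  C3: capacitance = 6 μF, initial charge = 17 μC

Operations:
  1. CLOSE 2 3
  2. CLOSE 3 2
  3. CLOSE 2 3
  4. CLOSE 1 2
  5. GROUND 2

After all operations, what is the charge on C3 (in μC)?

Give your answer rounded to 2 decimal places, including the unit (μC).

Answer: 18.00 μC

Derivation:
Initial: C1(2μF, Q=4μC, V=2.00V), C2(1μF, Q=4μC, V=4.00V), C3(6μF, Q=17μC, V=2.83V)
Op 1: CLOSE 2-3: Q_total=21.00, C_total=7.00, V=3.00; Q2=3.00, Q3=18.00; dissipated=0.583
Op 2: CLOSE 3-2: Q_total=21.00, C_total=7.00, V=3.00; Q3=18.00, Q2=3.00; dissipated=0.000
Op 3: CLOSE 2-3: Q_total=21.00, C_total=7.00, V=3.00; Q2=3.00, Q3=18.00; dissipated=0.000
Op 4: CLOSE 1-2: Q_total=7.00, C_total=3.00, V=2.33; Q1=4.67, Q2=2.33; dissipated=0.333
Op 5: GROUND 2: Q2=0; energy lost=2.722
Final charges: Q1=4.67, Q2=0.00, Q3=18.00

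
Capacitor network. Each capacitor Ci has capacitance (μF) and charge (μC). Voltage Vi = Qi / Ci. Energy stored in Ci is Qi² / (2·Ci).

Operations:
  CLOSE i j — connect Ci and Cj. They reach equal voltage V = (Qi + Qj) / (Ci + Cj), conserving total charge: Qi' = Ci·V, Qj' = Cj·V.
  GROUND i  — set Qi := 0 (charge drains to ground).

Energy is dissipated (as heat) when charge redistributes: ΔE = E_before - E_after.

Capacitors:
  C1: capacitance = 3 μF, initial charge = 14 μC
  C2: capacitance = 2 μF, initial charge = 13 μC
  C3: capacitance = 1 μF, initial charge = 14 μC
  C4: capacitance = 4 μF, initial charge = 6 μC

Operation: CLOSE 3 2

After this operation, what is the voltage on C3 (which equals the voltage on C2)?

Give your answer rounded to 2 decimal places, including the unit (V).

Initial: C1(3μF, Q=14μC, V=4.67V), C2(2μF, Q=13μC, V=6.50V), C3(1μF, Q=14μC, V=14.00V), C4(4μF, Q=6μC, V=1.50V)
Op 1: CLOSE 3-2: Q_total=27.00, C_total=3.00, V=9.00; Q3=9.00, Q2=18.00; dissipated=18.750

Answer: 9.00 V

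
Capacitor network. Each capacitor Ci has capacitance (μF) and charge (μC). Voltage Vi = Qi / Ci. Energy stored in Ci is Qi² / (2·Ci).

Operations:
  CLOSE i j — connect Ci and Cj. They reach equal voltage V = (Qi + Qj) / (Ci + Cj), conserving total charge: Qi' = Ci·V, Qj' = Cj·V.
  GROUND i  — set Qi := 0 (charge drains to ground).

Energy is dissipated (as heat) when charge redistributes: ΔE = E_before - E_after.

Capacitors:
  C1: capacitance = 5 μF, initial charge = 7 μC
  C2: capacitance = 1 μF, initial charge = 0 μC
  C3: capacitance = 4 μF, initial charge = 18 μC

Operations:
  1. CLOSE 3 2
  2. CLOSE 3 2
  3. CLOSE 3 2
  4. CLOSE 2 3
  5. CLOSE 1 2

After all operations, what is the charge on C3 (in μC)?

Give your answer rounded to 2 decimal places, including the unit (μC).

Answer: 14.40 μC

Derivation:
Initial: C1(5μF, Q=7μC, V=1.40V), C2(1μF, Q=0μC, V=0.00V), C3(4μF, Q=18μC, V=4.50V)
Op 1: CLOSE 3-2: Q_total=18.00, C_total=5.00, V=3.60; Q3=14.40, Q2=3.60; dissipated=8.100
Op 2: CLOSE 3-2: Q_total=18.00, C_total=5.00, V=3.60; Q3=14.40, Q2=3.60; dissipated=0.000
Op 3: CLOSE 3-2: Q_total=18.00, C_total=5.00, V=3.60; Q3=14.40, Q2=3.60; dissipated=0.000
Op 4: CLOSE 2-3: Q_total=18.00, C_total=5.00, V=3.60; Q2=3.60, Q3=14.40; dissipated=0.000
Op 5: CLOSE 1-2: Q_total=10.60, C_total=6.00, V=1.77; Q1=8.83, Q2=1.77; dissipated=2.017
Final charges: Q1=8.83, Q2=1.77, Q3=14.40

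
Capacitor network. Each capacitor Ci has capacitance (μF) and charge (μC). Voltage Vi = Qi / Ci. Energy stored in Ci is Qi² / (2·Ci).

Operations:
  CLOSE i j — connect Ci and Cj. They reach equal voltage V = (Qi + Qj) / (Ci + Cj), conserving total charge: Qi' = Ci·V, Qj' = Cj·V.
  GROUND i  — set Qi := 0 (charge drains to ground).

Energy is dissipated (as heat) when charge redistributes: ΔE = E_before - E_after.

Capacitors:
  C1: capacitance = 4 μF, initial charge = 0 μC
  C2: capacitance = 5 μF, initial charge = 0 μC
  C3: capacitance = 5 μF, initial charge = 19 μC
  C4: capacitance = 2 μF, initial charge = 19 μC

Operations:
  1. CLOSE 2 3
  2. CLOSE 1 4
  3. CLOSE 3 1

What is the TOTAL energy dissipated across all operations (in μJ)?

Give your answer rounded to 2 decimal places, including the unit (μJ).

Answer: 80.00 μJ

Derivation:
Initial: C1(4μF, Q=0μC, V=0.00V), C2(5μF, Q=0μC, V=0.00V), C3(5μF, Q=19μC, V=3.80V), C4(2μF, Q=19μC, V=9.50V)
Op 1: CLOSE 2-3: Q_total=19.00, C_total=10.00, V=1.90; Q2=9.50, Q3=9.50; dissipated=18.050
Op 2: CLOSE 1-4: Q_total=19.00, C_total=6.00, V=3.17; Q1=12.67, Q4=6.33; dissipated=60.167
Op 3: CLOSE 3-1: Q_total=22.17, C_total=9.00, V=2.46; Q3=12.31, Q1=9.85; dissipated=1.783
Total dissipated: 79.999 μJ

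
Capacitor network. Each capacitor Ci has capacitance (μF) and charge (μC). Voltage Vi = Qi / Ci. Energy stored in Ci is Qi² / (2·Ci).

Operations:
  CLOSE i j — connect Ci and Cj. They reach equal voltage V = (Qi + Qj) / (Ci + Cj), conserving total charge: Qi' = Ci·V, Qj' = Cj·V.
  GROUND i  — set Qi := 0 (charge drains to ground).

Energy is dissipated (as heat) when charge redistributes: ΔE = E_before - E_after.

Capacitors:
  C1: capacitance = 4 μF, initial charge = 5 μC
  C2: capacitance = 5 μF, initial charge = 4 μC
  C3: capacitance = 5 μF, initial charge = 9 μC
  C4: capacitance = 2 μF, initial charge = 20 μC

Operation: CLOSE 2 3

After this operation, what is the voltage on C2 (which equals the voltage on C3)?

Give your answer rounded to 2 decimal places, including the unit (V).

Answer: 1.30 V

Derivation:
Initial: C1(4μF, Q=5μC, V=1.25V), C2(5μF, Q=4μC, V=0.80V), C3(5μF, Q=9μC, V=1.80V), C4(2μF, Q=20μC, V=10.00V)
Op 1: CLOSE 2-3: Q_total=13.00, C_total=10.00, V=1.30; Q2=6.50, Q3=6.50; dissipated=1.250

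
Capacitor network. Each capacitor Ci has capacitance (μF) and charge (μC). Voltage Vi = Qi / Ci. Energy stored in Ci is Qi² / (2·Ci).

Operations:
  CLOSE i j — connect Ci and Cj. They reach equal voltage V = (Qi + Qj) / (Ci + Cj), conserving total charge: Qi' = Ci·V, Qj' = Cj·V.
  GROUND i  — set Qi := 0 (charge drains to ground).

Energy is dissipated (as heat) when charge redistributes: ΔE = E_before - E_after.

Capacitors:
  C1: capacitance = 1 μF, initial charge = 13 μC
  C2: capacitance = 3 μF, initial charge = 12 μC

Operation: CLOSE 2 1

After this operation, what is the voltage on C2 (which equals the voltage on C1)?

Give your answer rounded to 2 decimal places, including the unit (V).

Initial: C1(1μF, Q=13μC, V=13.00V), C2(3μF, Q=12μC, V=4.00V)
Op 1: CLOSE 2-1: Q_total=25.00, C_total=4.00, V=6.25; Q2=18.75, Q1=6.25; dissipated=30.375

Answer: 6.25 V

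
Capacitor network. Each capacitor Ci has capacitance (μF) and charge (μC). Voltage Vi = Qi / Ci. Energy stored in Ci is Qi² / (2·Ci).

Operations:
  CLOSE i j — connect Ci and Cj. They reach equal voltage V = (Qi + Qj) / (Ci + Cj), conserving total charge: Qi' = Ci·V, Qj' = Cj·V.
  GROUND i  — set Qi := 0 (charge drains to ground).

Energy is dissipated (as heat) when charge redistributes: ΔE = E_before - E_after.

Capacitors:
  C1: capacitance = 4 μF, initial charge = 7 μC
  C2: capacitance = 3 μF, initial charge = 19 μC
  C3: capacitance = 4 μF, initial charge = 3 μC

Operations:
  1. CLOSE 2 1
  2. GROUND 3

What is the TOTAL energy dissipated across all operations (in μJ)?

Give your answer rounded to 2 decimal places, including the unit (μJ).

Initial: C1(4μF, Q=7μC, V=1.75V), C2(3μF, Q=19μC, V=6.33V), C3(4μF, Q=3μC, V=0.75V)
Op 1: CLOSE 2-1: Q_total=26.00, C_total=7.00, V=3.71; Q2=11.14, Q1=14.86; dissipated=18.006
Op 2: GROUND 3: Q3=0; energy lost=1.125
Total dissipated: 19.131 μJ

Answer: 19.13 μJ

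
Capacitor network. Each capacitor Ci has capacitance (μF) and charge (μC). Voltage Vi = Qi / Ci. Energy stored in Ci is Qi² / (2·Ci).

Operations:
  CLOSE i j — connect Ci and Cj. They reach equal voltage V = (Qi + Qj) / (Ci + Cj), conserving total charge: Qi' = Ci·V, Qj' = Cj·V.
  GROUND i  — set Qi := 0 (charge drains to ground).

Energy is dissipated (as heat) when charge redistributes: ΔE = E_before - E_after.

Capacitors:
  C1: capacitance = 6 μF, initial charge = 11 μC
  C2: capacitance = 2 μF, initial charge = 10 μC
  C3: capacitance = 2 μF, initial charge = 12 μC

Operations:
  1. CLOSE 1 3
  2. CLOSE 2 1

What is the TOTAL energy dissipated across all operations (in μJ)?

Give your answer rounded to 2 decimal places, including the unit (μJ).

Answer: 16.41 μJ

Derivation:
Initial: C1(6μF, Q=11μC, V=1.83V), C2(2μF, Q=10μC, V=5.00V), C3(2μF, Q=12μC, V=6.00V)
Op 1: CLOSE 1-3: Q_total=23.00, C_total=8.00, V=2.88; Q1=17.25, Q3=5.75; dissipated=13.021
Op 2: CLOSE 2-1: Q_total=27.25, C_total=8.00, V=3.41; Q2=6.81, Q1=20.44; dissipated=3.387
Total dissipated: 16.408 μJ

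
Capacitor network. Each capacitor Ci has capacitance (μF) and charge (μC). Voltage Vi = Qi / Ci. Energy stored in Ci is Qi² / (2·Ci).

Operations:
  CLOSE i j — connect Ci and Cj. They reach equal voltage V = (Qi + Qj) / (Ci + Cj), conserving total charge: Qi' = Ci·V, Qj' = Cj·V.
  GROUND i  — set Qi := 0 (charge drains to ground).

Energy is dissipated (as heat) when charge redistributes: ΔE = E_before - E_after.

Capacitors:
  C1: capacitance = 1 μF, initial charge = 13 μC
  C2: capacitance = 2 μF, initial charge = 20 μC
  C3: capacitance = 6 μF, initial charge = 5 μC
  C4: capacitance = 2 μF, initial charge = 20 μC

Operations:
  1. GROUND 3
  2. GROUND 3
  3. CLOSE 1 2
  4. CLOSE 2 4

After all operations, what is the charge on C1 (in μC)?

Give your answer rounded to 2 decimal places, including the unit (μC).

Initial: C1(1μF, Q=13μC, V=13.00V), C2(2μF, Q=20μC, V=10.00V), C3(6μF, Q=5μC, V=0.83V), C4(2μF, Q=20μC, V=10.00V)
Op 1: GROUND 3: Q3=0; energy lost=2.083
Op 2: GROUND 3: Q3=0; energy lost=0.000
Op 3: CLOSE 1-2: Q_total=33.00, C_total=3.00, V=11.00; Q1=11.00, Q2=22.00; dissipated=3.000
Op 4: CLOSE 2-4: Q_total=42.00, C_total=4.00, V=10.50; Q2=21.00, Q4=21.00; dissipated=0.500
Final charges: Q1=11.00, Q2=21.00, Q3=0.00, Q4=21.00

Answer: 11.00 μC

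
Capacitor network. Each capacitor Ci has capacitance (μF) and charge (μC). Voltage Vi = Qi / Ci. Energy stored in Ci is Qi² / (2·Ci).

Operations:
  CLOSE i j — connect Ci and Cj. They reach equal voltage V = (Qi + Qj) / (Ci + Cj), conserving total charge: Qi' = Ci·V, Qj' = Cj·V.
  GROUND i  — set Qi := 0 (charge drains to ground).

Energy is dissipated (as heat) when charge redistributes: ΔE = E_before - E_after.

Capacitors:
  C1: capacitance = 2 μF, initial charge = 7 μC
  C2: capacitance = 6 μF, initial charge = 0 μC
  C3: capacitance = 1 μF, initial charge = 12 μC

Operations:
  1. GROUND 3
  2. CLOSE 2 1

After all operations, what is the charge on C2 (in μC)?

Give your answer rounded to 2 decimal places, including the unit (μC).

Answer: 5.25 μC

Derivation:
Initial: C1(2μF, Q=7μC, V=3.50V), C2(6μF, Q=0μC, V=0.00V), C3(1μF, Q=12μC, V=12.00V)
Op 1: GROUND 3: Q3=0; energy lost=72.000
Op 2: CLOSE 2-1: Q_total=7.00, C_total=8.00, V=0.88; Q2=5.25, Q1=1.75; dissipated=9.188
Final charges: Q1=1.75, Q2=5.25, Q3=0.00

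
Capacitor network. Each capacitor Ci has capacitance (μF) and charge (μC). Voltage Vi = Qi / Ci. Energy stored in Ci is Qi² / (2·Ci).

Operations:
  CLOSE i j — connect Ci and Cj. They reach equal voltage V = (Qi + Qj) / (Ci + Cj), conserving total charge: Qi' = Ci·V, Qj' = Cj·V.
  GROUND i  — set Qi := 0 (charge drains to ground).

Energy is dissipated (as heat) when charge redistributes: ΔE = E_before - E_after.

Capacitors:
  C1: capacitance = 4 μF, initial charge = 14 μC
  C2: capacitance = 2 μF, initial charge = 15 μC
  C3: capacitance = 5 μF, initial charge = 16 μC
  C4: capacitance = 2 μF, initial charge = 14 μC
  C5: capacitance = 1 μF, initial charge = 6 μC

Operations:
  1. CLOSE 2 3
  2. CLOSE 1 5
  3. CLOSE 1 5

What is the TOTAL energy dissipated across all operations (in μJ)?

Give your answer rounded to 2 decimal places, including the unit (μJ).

Initial: C1(4μF, Q=14μC, V=3.50V), C2(2μF, Q=15μC, V=7.50V), C3(5μF, Q=16μC, V=3.20V), C4(2μF, Q=14μC, V=7.00V), C5(1μF, Q=6μC, V=6.00V)
Op 1: CLOSE 2-3: Q_total=31.00, C_total=7.00, V=4.43; Q2=8.86, Q3=22.14; dissipated=13.207
Op 2: CLOSE 1-5: Q_total=20.00, C_total=5.00, V=4.00; Q1=16.00, Q5=4.00; dissipated=2.500
Op 3: CLOSE 1-5: Q_total=20.00, C_total=5.00, V=4.00; Q1=16.00, Q5=4.00; dissipated=0.000
Total dissipated: 15.707 μJ

Answer: 15.71 μJ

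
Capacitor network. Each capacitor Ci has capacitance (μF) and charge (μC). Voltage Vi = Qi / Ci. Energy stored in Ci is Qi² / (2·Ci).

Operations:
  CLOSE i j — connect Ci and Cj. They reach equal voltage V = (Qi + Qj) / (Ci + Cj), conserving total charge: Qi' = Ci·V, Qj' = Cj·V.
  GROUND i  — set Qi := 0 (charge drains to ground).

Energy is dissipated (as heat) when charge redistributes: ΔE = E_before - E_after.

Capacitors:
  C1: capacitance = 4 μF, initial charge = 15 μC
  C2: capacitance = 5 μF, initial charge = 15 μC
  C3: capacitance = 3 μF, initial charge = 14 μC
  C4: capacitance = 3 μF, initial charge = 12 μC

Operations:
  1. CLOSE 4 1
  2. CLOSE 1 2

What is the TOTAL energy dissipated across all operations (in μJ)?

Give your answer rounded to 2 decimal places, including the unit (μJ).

Answer: 0.87 μJ

Derivation:
Initial: C1(4μF, Q=15μC, V=3.75V), C2(5μF, Q=15μC, V=3.00V), C3(3μF, Q=14μC, V=4.67V), C4(3μF, Q=12μC, V=4.00V)
Op 1: CLOSE 4-1: Q_total=27.00, C_total=7.00, V=3.86; Q4=11.57, Q1=15.43; dissipated=0.054
Op 2: CLOSE 1-2: Q_total=30.43, C_total=9.00, V=3.38; Q1=13.52, Q2=16.90; dissipated=0.816
Total dissipated: 0.870 μJ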